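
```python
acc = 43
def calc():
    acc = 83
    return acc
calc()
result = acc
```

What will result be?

Step 1: Global acc = 43.
Step 2: calc() creates local acc = 83 (shadow, not modification).
Step 3: After calc() returns, global acc is unchanged. result = 43

The answer is 43.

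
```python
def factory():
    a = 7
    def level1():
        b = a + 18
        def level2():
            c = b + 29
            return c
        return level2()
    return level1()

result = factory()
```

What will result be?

Step 1: a = 7. b = a + 18 = 25.
Step 2: c = b + 29 = 25 + 29 = 54.
Step 3: result = 54

The answer is 54.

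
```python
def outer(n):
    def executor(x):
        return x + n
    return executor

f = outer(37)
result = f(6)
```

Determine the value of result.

Step 1: outer(37) creates a closure that captures n = 37.
Step 2: f(6) calls the closure with x = 6, returning 6 + 37 = 43.
Step 3: result = 43

The answer is 43.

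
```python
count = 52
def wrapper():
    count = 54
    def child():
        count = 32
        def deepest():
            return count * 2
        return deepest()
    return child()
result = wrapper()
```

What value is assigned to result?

Step 1: deepest() looks up count through LEGB: not local, finds count = 32 in enclosing child().
Step 2: Returns 32 * 2 = 64.
Step 3: result = 64

The answer is 64.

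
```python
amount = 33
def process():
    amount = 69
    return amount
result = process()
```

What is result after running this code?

Step 1: Global amount = 33.
Step 2: process() creates local amount = 69, shadowing the global.
Step 3: Returns local amount = 69. result = 69

The answer is 69.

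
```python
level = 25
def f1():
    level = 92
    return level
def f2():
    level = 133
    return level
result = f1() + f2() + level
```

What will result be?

Step 1: Each function shadows global level with its own local.
Step 2: f1() returns 92, f2() returns 133.
Step 3: Global level = 25 is unchanged. result = 92 + 133 + 25 = 250

The answer is 250.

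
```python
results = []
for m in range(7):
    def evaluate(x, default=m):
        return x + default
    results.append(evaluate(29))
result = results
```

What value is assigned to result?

Step 1: Default argument default=m is evaluated at function definition time.
Step 2: Each iteration creates evaluate with default = current m value.
Step 3: evaluate(29) returns 29 + default. results = [29, 30, 31, 32, 33, 34, 35]

The answer is [29, 30, 31, 32, 33, 34, 35].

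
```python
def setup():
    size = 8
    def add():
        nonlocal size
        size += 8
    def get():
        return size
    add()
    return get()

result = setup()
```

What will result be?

Step 1: size = 8. add() modifies it via nonlocal, get() reads it.
Step 2: add() makes size = 8 + 8 = 16.
Step 3: get() returns 16. result = 16

The answer is 16.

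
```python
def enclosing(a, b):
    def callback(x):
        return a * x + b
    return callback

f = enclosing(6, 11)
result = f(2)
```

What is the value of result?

Step 1: enclosing(6, 11) captures a = 6, b = 11.
Step 2: f(2) computes 6 * 2 + 11 = 23.
Step 3: result = 23

The answer is 23.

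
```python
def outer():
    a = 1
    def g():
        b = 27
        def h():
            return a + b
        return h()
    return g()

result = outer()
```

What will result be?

Step 1: outer() defines a = 1. g() defines b = 27.
Step 2: h() accesses both from enclosing scopes: a = 1, b = 27.
Step 3: result = 1 + 27 = 28

The answer is 28.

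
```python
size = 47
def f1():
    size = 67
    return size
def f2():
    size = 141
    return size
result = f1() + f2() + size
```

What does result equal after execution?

Step 1: Each function shadows global size with its own local.
Step 2: f1() returns 67, f2() returns 141.
Step 3: Global size = 47 is unchanged. result = 67 + 141 + 47 = 255

The answer is 255.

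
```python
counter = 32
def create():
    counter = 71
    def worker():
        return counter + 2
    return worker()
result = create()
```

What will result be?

Step 1: create() shadows global counter with counter = 71.
Step 2: worker() finds counter = 71 in enclosing scope, computes 71 + 2 = 73.
Step 3: result = 73

The answer is 73.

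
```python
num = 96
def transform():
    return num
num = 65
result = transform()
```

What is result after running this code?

Step 1: num is first set to 96, then reassigned to 65.
Step 2: transform() is called after the reassignment, so it looks up the current global num = 65.
Step 3: result = 65

The answer is 65.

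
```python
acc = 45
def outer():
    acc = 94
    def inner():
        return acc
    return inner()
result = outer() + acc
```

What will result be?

Step 1: Global acc = 45. outer() shadows with acc = 94.
Step 2: inner() returns enclosing acc = 94. outer() = 94.
Step 3: result = 94 + global acc (45) = 139

The answer is 139.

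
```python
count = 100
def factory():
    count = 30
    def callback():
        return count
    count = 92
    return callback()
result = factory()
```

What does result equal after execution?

Step 1: factory() sets count = 30, then later count = 92.
Step 2: callback() is called after count is reassigned to 92. Closures capture variables by reference, not by value.
Step 3: result = 92

The answer is 92.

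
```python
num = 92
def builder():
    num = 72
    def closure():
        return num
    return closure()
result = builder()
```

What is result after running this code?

Step 1: num = 92 globally, but builder() defines num = 72 locally.
Step 2: closure() looks up num. Not in local scope, so checks enclosing scope (builder) and finds num = 72.
Step 3: result = 72

The answer is 72.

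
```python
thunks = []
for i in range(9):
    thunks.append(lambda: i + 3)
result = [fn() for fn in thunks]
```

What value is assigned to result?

Step 1: All lambdas capture i by reference. After the loop, i = 8.
Step 2: Each call returns 8 + 3 = 11.
Step 3: result = [11, 11, 11, 11, 11, 11, 11, 11, 11]

The answer is [11, 11, 11, 11, 11, 11, 11, 11, 11].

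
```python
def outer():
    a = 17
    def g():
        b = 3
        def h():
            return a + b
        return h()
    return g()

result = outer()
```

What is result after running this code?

Step 1: outer() defines a = 17. g() defines b = 3.
Step 2: h() accesses both from enclosing scopes: a = 17, b = 3.
Step 3: result = 17 + 3 = 20

The answer is 20.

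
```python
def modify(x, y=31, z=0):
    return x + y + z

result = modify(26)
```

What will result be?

Step 1: modify(26) uses defaults y = 31, z = 0.
Step 2: Returns 26 + 31 + 0 = 57.
Step 3: result = 57

The answer is 57.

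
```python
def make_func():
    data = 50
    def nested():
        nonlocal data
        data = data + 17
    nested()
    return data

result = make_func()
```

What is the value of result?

Step 1: make_func() sets data = 50.
Step 2: nested() uses nonlocal to modify data in make_func's scope: data = 50 + 17 = 67.
Step 3: make_func() returns the modified data = 67

The answer is 67.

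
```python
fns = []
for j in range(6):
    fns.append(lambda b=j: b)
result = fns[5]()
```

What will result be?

Step 1: Default argument b=j captures j's value at each iteration.
Step 2: fns[5] captured b = 5 when j was 5.
Step 3: result = 5

The answer is 5.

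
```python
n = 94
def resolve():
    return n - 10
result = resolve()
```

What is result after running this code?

Step 1: n = 94 is defined globally.
Step 2: resolve() looks up n from global scope = 94, then computes 94 - 10 = 84.
Step 3: result = 84

The answer is 84.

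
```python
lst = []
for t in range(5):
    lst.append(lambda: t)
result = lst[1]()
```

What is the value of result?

Step 1: The loop creates 5 lambdas, all referencing the same variable t.
Step 2: After the loop, t = 4 (final value).
Step 3: lst[1]() looks up t at call time and finds 4. This is the late binding gotcha. result = 4

The answer is 4.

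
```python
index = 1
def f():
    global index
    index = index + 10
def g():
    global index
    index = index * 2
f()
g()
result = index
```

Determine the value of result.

Step 1: index = 1.
Step 2: f() adds 10: index = 1 + 10 = 11.
Step 3: g() doubles: index = 11 * 2 = 22.
Step 4: result = 22

The answer is 22.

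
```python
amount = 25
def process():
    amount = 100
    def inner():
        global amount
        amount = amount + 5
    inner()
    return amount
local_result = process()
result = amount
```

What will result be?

Step 1: Global amount = 25. process() creates local amount = 100.
Step 2: inner() declares global amount and adds 5: global amount = 25 + 5 = 30.
Step 3: process() returns its local amount = 100 (unaffected by inner).
Step 4: result = global amount = 30

The answer is 30.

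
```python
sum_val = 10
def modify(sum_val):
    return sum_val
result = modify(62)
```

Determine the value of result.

Step 1: Global sum_val = 10.
Step 2: modify(62) takes parameter sum_val = 62, which shadows the global.
Step 3: result = 62

The answer is 62.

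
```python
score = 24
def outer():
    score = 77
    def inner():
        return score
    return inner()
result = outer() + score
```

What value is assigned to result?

Step 1: Global score = 24. outer() shadows with score = 77.
Step 2: inner() returns enclosing score = 77. outer() = 77.
Step 3: result = 77 + global score (24) = 101

The answer is 101.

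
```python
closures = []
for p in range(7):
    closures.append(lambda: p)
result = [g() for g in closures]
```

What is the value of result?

Step 1: All 7 lambdas share the same variable p.
Step 2: After the loop, p = 6.
Step 3: Each call returns 6. result = [6, 6, 6, 6, 6, 6, 6]

The answer is [6, 6, 6, 6, 6, 6, 6].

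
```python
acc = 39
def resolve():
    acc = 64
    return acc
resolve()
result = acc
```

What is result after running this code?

Step 1: acc = 39 globally.
Step 2: resolve() creates a LOCAL acc = 64 (no global keyword!).
Step 3: The global acc is unchanged. result = 39

The answer is 39.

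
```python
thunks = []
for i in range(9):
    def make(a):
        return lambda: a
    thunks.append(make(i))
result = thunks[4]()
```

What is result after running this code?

Step 1: make(i) creates a new scope capturing a = i at call time.
Step 2: thunks[4] = make(4), so its lambda captures a = 4.
Step 3: result = 4 (closure factory fixes late binding)

The answer is 4.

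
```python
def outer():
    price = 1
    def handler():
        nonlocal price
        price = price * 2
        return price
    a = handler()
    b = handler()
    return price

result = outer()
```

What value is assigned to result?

Step 1: price starts at 1.
Step 2: First handler(): price = 1 * 2 = 2.
Step 3: Second handler(): price = 2 * 2 = 4.
Step 4: result = 4

The answer is 4.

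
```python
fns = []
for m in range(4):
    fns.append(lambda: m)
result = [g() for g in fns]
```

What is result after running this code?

Step 1: All 4 lambdas share the same variable m.
Step 2: After the loop, m = 3.
Step 3: Each call returns 3. result = [3, 3, 3, 3]

The answer is [3, 3, 3, 3].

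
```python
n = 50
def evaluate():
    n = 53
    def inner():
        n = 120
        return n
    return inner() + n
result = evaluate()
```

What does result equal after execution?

Step 1: evaluate() has local n = 53. inner() has local n = 120.
Step 2: inner() returns its local n = 120.
Step 3: evaluate() returns 120 + its own n (53) = 173

The answer is 173.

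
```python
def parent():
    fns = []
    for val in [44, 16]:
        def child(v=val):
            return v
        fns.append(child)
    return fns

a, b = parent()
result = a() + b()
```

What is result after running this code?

Step 1: Default argument v=val captures val at each iteration.
Step 2: a() returns 44 (captured at first iteration), b() returns 16 (captured at second).
Step 3: result = 44 + 16 = 60

The answer is 60.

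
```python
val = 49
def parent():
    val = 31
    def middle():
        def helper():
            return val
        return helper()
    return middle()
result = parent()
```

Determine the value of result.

Step 1: parent() defines val = 31. middle() and helper() have no local val.
Step 2: helper() checks local (none), enclosing middle() (none), enclosing parent() and finds val = 31.
Step 3: result = 31

The answer is 31.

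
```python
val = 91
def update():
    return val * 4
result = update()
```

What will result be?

Step 1: val = 91 is defined globally.
Step 2: update() looks up val from global scope = 91, then computes 91 * 4 = 364.
Step 3: result = 364

The answer is 364.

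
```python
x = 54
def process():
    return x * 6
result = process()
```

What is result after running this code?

Step 1: x = 54 is defined globally.
Step 2: process() looks up x from global scope = 54, then computes 54 * 6 = 324.
Step 3: result = 324

The answer is 324.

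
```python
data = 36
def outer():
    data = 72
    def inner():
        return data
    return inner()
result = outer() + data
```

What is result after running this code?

Step 1: Global data = 36. outer() shadows with data = 72.
Step 2: inner() returns enclosing data = 72. outer() = 72.
Step 3: result = 72 + global data (36) = 108

The answer is 108.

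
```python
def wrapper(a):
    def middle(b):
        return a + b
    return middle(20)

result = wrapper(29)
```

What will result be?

Step 1: wrapper(29) passes a = 29.
Step 2: middle(20) has b = 20, reads a = 29 from enclosing.
Step 3: result = 29 + 20 = 49

The answer is 49.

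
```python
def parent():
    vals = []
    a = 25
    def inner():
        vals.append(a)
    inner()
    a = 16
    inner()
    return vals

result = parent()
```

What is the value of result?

Step 1: a = 25. inner() appends current a to vals.
Step 2: First inner(): appends 25. Then a = 16.
Step 3: Second inner(): appends 16 (closure sees updated a). result = [25, 16]

The answer is [25, 16].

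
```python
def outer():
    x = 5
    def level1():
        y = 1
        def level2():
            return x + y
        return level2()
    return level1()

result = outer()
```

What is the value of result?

Step 1: x = 5 in outer. y = 1 in level1.
Step 2: level2() reads x = 5 and y = 1 from enclosing scopes.
Step 3: result = 5 + 1 = 6

The answer is 6.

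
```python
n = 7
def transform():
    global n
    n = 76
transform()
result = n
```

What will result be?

Step 1: n = 7 globally.
Step 2: transform() declares global n and sets it to 76.
Step 3: After transform(), global n = 76. result = 76

The answer is 76.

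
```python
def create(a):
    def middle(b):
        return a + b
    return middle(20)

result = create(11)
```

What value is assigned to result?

Step 1: create(11) passes a = 11.
Step 2: middle(20) has b = 20, reads a = 11 from enclosing.
Step 3: result = 11 + 20 = 31

The answer is 31.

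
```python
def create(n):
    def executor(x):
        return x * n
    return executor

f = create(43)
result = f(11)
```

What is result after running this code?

Step 1: create(43) creates a closure capturing n = 43.
Step 2: f(11) computes 11 * 43 = 473.
Step 3: result = 473

The answer is 473.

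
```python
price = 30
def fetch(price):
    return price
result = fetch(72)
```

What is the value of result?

Step 1: Global price = 30.
Step 2: fetch(72) takes parameter price = 72, which shadows the global.
Step 3: result = 72

The answer is 72.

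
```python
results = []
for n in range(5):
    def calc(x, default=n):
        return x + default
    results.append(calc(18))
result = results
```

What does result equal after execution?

Step 1: Default argument default=n is evaluated at function definition time.
Step 2: Each iteration creates calc with default = current n value.
Step 3: calc(18) returns 18 + default. results = [18, 19, 20, 21, 22]

The answer is [18, 19, 20, 21, 22].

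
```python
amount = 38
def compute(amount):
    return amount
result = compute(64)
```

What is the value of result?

Step 1: Global amount = 38.
Step 2: compute(64) takes parameter amount = 64, which shadows the global.
Step 3: result = 64

The answer is 64.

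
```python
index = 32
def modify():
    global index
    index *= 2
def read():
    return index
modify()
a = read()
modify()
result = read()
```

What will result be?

Step 1: index = 32.
Step 2: First modify(): index = 32 * 2 = 64.
Step 3: Second modify(): index = 64 * 2 = 128.
Step 4: read() returns 128

The answer is 128.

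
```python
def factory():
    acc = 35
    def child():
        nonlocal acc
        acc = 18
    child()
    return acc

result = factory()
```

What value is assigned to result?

Step 1: factory() sets acc = 35.
Step 2: child() uses nonlocal to reassign acc = 18.
Step 3: result = 18

The answer is 18.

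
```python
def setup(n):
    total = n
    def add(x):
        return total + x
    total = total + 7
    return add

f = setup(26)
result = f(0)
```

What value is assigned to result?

Step 1: setup(26) sets total = 26, then total = 26 + 7 = 33.
Step 2: Closures capture by reference, so add sees total = 33.
Step 3: f(0) returns 33 + 0 = 33

The answer is 33.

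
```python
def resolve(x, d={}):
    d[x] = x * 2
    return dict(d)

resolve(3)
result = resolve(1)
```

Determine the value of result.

Step 1: Mutable default dict is shared across calls.
Step 2: First call adds 3: 6. Second call adds 1: 2.
Step 3: result = {3: 6, 1: 2}

The answer is {3: 6, 1: 2}.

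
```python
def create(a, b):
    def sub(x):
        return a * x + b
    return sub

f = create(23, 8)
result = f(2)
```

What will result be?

Step 1: create(23, 8) captures a = 23, b = 8.
Step 2: f(2) computes 23 * 2 + 8 = 54.
Step 3: result = 54

The answer is 54.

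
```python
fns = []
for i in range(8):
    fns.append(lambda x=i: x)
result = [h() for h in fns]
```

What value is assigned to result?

Step 1: Default arg x=i captures i at each iteration.
Step 2: Each lambda has its own default: 0, 1, ..., 7.
Step 3: result = [0, 1, 2, 3, 4, 5, 6, 7]

The answer is [0, 1, 2, 3, 4, 5, 6, 7].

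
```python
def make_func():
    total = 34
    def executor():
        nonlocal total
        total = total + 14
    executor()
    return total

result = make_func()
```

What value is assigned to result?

Step 1: make_func() sets total = 34.
Step 2: executor() uses nonlocal to modify total in make_func's scope: total = 34 + 14 = 48.
Step 3: make_func() returns the modified total = 48

The answer is 48.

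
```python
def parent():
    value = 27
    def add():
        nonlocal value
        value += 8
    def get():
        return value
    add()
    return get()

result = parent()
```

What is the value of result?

Step 1: value = 27. add() modifies it via nonlocal, get() reads it.
Step 2: add() makes value = 27 + 8 = 35.
Step 3: get() returns 35. result = 35

The answer is 35.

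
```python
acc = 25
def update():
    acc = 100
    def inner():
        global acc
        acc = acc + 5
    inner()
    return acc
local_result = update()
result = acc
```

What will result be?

Step 1: Global acc = 25. update() creates local acc = 100.
Step 2: inner() declares global acc and adds 5: global acc = 25 + 5 = 30.
Step 3: update() returns its local acc = 100 (unaffected by inner).
Step 4: result = global acc = 30

The answer is 30.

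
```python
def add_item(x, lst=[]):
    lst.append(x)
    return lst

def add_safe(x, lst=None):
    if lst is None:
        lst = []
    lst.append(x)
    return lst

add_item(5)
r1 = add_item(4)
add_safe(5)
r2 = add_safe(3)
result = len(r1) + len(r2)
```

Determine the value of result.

Step 1: add_item shares mutable default: after 2 calls, lst = [5, 4], len = 2.
Step 2: add_safe creates fresh list each time: r2 = [3], len = 1.
Step 3: result = 2 + 1 = 3

The answer is 3.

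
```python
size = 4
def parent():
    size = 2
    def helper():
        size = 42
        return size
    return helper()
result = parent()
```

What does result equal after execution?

Step 1: Three scopes define size: global (4), parent (2), helper (42).
Step 2: helper() has its own local size = 42, which shadows both enclosing and global.
Step 3: result = 42 (local wins in LEGB)

The answer is 42.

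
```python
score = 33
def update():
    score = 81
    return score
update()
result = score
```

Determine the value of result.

Step 1: Global score = 33.
Step 2: update() creates local score = 81 (shadow, not modification).
Step 3: After update() returns, global score is unchanged. result = 33

The answer is 33.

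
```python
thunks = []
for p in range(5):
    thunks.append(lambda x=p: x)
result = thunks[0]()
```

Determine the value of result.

Step 1: Default argument x=p captures p's value at each iteration.
Step 2: thunks[0] captured x = 0 when p was 0.
Step 3: result = 0

The answer is 0.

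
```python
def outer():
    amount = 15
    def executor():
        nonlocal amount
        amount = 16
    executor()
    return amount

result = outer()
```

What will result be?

Step 1: outer() sets amount = 15.
Step 2: executor() uses nonlocal to reassign amount = 16.
Step 3: result = 16

The answer is 16.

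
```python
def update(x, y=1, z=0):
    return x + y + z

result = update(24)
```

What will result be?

Step 1: update(24) uses defaults y = 1, z = 0.
Step 2: Returns 24 + 1 + 0 = 25.
Step 3: result = 25

The answer is 25.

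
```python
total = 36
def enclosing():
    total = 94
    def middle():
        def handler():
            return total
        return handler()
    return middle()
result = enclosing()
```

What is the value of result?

Step 1: enclosing() defines total = 94. middle() and handler() have no local total.
Step 2: handler() checks local (none), enclosing middle() (none), enclosing enclosing() and finds total = 94.
Step 3: result = 94

The answer is 94.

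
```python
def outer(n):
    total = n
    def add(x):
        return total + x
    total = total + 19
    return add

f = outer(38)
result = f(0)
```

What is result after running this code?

Step 1: outer(38) sets total = 38, then total = 38 + 19 = 57.
Step 2: Closures capture by reference, so add sees total = 57.
Step 3: f(0) returns 57 + 0 = 57

The answer is 57.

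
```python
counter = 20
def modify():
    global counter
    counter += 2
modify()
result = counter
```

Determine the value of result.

Step 1: counter = 20 globally.
Step 2: modify() modifies global counter: counter += 2 = 22.
Step 3: result = 22

The answer is 22.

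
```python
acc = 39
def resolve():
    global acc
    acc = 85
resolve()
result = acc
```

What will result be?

Step 1: acc = 39 globally.
Step 2: resolve() declares global acc and sets it to 85.
Step 3: After resolve(), global acc = 85. result = 85

The answer is 85.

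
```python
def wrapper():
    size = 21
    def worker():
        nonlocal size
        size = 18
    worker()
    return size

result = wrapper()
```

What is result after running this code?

Step 1: wrapper() sets size = 21.
Step 2: worker() uses nonlocal to reassign size = 18.
Step 3: result = 18

The answer is 18.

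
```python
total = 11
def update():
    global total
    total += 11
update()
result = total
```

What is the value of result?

Step 1: total = 11 globally.
Step 2: update() modifies global total: total += 11 = 22.
Step 3: result = 22

The answer is 22.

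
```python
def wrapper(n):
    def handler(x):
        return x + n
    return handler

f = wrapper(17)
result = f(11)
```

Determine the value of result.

Step 1: wrapper(17) creates a closure that captures n = 17.
Step 2: f(11) calls the closure with x = 11, returning 11 + 17 = 28.
Step 3: result = 28

The answer is 28.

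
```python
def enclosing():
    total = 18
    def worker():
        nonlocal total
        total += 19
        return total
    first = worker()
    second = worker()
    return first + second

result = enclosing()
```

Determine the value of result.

Step 1: total starts at 18.
Step 2: First call: total = 18 + 19 = 37, returns 37.
Step 3: Second call: total = 37 + 19 = 56, returns 56.
Step 4: result = 37 + 56 = 93

The answer is 93.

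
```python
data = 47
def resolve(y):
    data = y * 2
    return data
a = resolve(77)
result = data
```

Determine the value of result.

Step 1: Global data = 47.
Step 2: resolve(77) creates local data = 77 * 2 = 154.
Step 3: Global data unchanged because no global keyword. result = 47

The answer is 47.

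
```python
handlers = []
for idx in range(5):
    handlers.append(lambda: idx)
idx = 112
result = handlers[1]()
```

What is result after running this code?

Step 1: Lambdas capture the variable idx by reference, not by value.
Step 2: After the loop, idx is reassigned to 112.
Step 3: handlers[1]() looks up the current idx = 112. result = 112

The answer is 112.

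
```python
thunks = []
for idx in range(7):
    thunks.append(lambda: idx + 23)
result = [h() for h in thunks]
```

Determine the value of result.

Step 1: All lambdas capture idx by reference. After the loop, idx = 6.
Step 2: Each call returns 6 + 23 = 29.
Step 3: result = [29, 29, 29, 29, 29, 29, 29]

The answer is [29, 29, 29, 29, 29, 29, 29].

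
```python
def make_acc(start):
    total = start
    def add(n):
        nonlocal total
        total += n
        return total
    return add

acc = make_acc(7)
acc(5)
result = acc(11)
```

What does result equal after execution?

Step 1: make_acc(7) creates closure with total = 7.
Step 2: First acc(5): total = 7 + 5 = 12.
Step 3: Second acc(11): total = 12 + 11 = 23. result = 23

The answer is 23.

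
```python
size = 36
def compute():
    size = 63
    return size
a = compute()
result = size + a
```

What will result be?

Step 1: Global size = 36. compute() returns local size = 63.
Step 2: a = 63. Global size still = 36.
Step 3: result = 36 + 63 = 99

The answer is 99.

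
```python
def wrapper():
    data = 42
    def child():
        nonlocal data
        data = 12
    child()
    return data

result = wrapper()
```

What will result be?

Step 1: wrapper() sets data = 42.
Step 2: child() uses nonlocal to reassign data = 12.
Step 3: result = 12

The answer is 12.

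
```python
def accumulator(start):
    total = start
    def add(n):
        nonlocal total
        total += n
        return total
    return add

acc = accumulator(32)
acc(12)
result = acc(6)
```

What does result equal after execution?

Step 1: accumulator(32) creates closure with total = 32.
Step 2: First acc(12): total = 32 + 12 = 44.
Step 3: Second acc(6): total = 44 + 6 = 50. result = 50

The answer is 50.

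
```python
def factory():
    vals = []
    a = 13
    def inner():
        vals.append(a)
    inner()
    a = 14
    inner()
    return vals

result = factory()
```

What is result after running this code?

Step 1: a = 13. inner() appends current a to vals.
Step 2: First inner(): appends 13. Then a = 14.
Step 3: Second inner(): appends 14 (closure sees updated a). result = [13, 14]

The answer is [13, 14].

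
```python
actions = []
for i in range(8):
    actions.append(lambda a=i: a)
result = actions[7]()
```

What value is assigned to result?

Step 1: Default argument a=i captures i's value at each iteration.
Step 2: actions[7] captured a = 7 when i was 7.
Step 3: result = 7

The answer is 7.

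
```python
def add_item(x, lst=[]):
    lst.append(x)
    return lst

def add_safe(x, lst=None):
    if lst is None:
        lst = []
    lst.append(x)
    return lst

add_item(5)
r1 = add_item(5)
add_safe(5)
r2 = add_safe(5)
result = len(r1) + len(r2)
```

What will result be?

Step 1: add_item shares mutable default: after 2 calls, lst = [5, 5], len = 2.
Step 2: add_safe creates fresh list each time: r2 = [5], len = 1.
Step 3: result = 2 + 1 = 3

The answer is 3.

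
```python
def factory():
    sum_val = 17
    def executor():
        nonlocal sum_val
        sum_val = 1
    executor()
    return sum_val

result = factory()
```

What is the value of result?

Step 1: factory() sets sum_val = 17.
Step 2: executor() uses nonlocal to reassign sum_val = 1.
Step 3: result = 1

The answer is 1.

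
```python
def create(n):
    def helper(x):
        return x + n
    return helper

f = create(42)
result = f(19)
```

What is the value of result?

Step 1: create(42) creates a closure that captures n = 42.
Step 2: f(19) calls the closure with x = 19, returning 19 + 42 = 61.
Step 3: result = 61

The answer is 61.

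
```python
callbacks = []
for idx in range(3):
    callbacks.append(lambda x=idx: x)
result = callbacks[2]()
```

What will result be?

Step 1: Default argument x=idx captures idx's value at each iteration.
Step 2: callbacks[2] captured x = 2 when idx was 2.
Step 3: result = 2

The answer is 2.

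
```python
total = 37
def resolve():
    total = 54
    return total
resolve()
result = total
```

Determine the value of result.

Step 1: Global total = 37.
Step 2: resolve() creates local total = 54 (shadow, not modification).
Step 3: After resolve() returns, global total is unchanged. result = 37

The answer is 37.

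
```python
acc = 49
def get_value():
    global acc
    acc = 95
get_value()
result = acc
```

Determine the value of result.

Step 1: acc = 49 globally.
Step 2: get_value() declares global acc and sets it to 95.
Step 3: After get_value(), global acc = 95. result = 95

The answer is 95.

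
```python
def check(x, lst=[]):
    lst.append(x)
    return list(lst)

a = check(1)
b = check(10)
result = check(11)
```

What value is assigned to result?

Step 1: Default list is shared. list() creates copies for return values.
Step 2: Internal list grows: [1] -> [1, 10] -> [1, 10, 11].
Step 3: result = [1, 10, 11]

The answer is [1, 10, 11].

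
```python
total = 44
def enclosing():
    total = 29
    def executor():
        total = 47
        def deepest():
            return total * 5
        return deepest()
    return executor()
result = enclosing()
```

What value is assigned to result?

Step 1: deepest() looks up total through LEGB: not local, finds total = 47 in enclosing executor().
Step 2: Returns 47 * 5 = 235.
Step 3: result = 235

The answer is 235.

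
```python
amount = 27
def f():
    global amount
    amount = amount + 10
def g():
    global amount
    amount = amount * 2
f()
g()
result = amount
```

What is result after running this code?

Step 1: amount = 27.
Step 2: f() adds 10: amount = 27 + 10 = 37.
Step 3: g() doubles: amount = 37 * 2 = 74.
Step 4: result = 74

The answer is 74.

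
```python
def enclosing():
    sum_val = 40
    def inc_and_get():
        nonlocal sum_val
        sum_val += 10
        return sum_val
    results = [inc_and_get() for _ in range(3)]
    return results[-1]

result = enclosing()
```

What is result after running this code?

Step 1: sum_val = 40.
Step 2: Three calls to inc_and_get(), each adding 10.
Step 3: Last value = 40 + 10 * 3 = 70

The answer is 70.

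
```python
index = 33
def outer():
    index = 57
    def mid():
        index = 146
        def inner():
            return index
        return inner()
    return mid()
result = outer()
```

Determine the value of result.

Step 1: Three levels of shadowing: global 33, outer 57, mid 146.
Step 2: inner() finds index = 146 in enclosing mid() scope.
Step 3: result = 146

The answer is 146.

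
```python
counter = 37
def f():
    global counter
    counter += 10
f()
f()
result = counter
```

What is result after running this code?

Step 1: counter = 37.
Step 2: First f(): counter = 37 + 10 = 47.
Step 3: Second f(): counter = 47 + 10 = 57. result = 57

The answer is 57.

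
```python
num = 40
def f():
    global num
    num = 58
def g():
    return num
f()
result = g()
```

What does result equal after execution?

Step 1: num = 40.
Step 2: f() sets global num = 58.
Step 3: g() reads global num = 58. result = 58

The answer is 58.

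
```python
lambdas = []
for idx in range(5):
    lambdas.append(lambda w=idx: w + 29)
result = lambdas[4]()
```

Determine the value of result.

Step 1: Default argument w=idx captures idx's value at definition time.
Step 2: lambdas[4] was defined when idx = 4, so w defaults to 4.
Step 3: result = 4 + 29 = 33 (default arg fixes the late binding issue)

The answer is 33.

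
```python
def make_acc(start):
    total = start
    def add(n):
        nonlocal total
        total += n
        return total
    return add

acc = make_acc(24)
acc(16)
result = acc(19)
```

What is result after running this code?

Step 1: make_acc(24) creates closure with total = 24.
Step 2: First acc(16): total = 24 + 16 = 40.
Step 3: Second acc(19): total = 40 + 19 = 59. result = 59

The answer is 59.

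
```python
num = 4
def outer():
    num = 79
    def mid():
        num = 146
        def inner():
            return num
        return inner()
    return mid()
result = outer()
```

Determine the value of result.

Step 1: Three levels of shadowing: global 4, outer 79, mid 146.
Step 2: inner() finds num = 146 in enclosing mid() scope.
Step 3: result = 146

The answer is 146.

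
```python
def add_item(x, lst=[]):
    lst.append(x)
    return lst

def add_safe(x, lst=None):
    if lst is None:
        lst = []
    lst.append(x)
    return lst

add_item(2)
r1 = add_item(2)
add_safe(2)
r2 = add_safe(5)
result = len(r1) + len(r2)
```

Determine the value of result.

Step 1: add_item shares mutable default: after 2 calls, lst = [2, 2], len = 2.
Step 2: add_safe creates fresh list each time: r2 = [5], len = 1.
Step 3: result = 2 + 1 = 3

The answer is 3.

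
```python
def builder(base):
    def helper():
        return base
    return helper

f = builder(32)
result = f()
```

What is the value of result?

Step 1: builder(32) creates closure capturing base = 32.
Step 2: f() returns the captured base = 32.
Step 3: result = 32

The answer is 32.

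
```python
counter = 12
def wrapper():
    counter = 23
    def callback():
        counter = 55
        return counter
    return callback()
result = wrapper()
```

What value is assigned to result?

Step 1: Three scopes define counter: global (12), wrapper (23), callback (55).
Step 2: callback() has its own local counter = 55, which shadows both enclosing and global.
Step 3: result = 55 (local wins in LEGB)

The answer is 55.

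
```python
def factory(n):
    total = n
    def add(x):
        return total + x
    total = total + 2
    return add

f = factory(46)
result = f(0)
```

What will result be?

Step 1: factory(46) sets total = 46, then total = 46 + 2 = 48.
Step 2: Closures capture by reference, so add sees total = 48.
Step 3: f(0) returns 48 + 0 = 48

The answer is 48.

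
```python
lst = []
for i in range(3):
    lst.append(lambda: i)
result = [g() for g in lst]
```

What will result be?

Step 1: All 3 lambdas share the same variable i.
Step 2: After the loop, i = 2.
Step 3: Each call returns 2. result = [2, 2, 2]

The answer is [2, 2, 2].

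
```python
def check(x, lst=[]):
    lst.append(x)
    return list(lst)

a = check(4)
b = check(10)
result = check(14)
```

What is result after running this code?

Step 1: Default list is shared. list() creates copies for return values.
Step 2: Internal list grows: [4] -> [4, 10] -> [4, 10, 14].
Step 3: result = [4, 10, 14]

The answer is [4, 10, 14].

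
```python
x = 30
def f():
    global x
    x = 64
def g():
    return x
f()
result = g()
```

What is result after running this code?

Step 1: x = 30.
Step 2: f() sets global x = 64.
Step 3: g() reads global x = 64. result = 64

The answer is 64.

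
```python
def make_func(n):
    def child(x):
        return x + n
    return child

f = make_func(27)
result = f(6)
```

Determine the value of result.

Step 1: make_func(27) creates a closure that captures n = 27.
Step 2: f(6) calls the closure with x = 6, returning 6 + 27 = 33.
Step 3: result = 33

The answer is 33.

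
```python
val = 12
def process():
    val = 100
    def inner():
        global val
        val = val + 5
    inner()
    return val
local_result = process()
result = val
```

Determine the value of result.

Step 1: Global val = 12. process() creates local val = 100.
Step 2: inner() declares global val and adds 5: global val = 12 + 5 = 17.
Step 3: process() returns its local val = 100 (unaffected by inner).
Step 4: result = global val = 17

The answer is 17.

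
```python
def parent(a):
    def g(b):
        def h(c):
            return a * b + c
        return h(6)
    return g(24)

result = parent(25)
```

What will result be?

Step 1: a = 25, b = 24, c = 6.
Step 2: h() computes a * b + c = 25 * 24 + 6 = 606.
Step 3: result = 606

The answer is 606.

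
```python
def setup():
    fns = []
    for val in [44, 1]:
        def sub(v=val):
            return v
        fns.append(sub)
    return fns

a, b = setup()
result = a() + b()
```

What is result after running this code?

Step 1: Default argument v=val captures val at each iteration.
Step 2: a() returns 44 (captured at first iteration), b() returns 1 (captured at second).
Step 3: result = 44 + 1 = 45

The answer is 45.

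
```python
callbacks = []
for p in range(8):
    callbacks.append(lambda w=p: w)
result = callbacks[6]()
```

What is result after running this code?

Step 1: Default argument w=p captures p's value at each iteration.
Step 2: callbacks[6] captured w = 6 when p was 6.
Step 3: result = 6

The answer is 6.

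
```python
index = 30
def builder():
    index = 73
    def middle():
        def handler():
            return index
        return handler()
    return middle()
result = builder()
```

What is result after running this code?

Step 1: builder() defines index = 73. middle() and handler() have no local index.
Step 2: handler() checks local (none), enclosing middle() (none), enclosing builder() and finds index = 73.
Step 3: result = 73

The answer is 73.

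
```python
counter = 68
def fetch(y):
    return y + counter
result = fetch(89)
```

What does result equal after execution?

Step 1: counter = 68 is defined globally.
Step 2: fetch(89) uses parameter y = 89 and looks up counter from global scope = 68.
Step 3: result = 89 + 68 = 157

The answer is 157.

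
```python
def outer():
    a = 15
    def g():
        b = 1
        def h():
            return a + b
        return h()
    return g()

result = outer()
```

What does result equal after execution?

Step 1: outer() defines a = 15. g() defines b = 1.
Step 2: h() accesses both from enclosing scopes: a = 15, b = 1.
Step 3: result = 15 + 1 = 16

The answer is 16.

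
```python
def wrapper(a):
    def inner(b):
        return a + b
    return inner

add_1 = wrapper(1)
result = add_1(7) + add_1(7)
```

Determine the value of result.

Step 1: add_1 captures a = 1.
Step 2: add_1(7) = 1 + 7 = 8, called twice.
Step 3: result = 8 + 8 = 16

The answer is 16.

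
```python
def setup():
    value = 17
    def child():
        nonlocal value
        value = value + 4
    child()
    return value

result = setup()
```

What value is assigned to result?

Step 1: setup() sets value = 17.
Step 2: child() uses nonlocal to modify value in setup's scope: value = 17 + 4 = 21.
Step 3: setup() returns the modified value = 21

The answer is 21.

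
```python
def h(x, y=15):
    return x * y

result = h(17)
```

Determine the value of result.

Step 1: h(17) uses default y = 15.
Step 2: Returns 17 * 15 = 255.
Step 3: result = 255

The answer is 255.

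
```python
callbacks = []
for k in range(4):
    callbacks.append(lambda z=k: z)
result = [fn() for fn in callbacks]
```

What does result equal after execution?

Step 1: Default arg z=k captures k at each iteration.
Step 2: Each lambda has its own default: 0, 1, ..., 3.
Step 3: result = [0, 1, 2, 3]

The answer is [0, 1, 2, 3].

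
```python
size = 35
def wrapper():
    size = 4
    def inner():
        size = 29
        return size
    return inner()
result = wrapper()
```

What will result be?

Step 1: Three scopes define size: global (35), wrapper (4), inner (29).
Step 2: inner() has its own local size = 29, which shadows both enclosing and global.
Step 3: result = 29 (local wins in LEGB)

The answer is 29.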